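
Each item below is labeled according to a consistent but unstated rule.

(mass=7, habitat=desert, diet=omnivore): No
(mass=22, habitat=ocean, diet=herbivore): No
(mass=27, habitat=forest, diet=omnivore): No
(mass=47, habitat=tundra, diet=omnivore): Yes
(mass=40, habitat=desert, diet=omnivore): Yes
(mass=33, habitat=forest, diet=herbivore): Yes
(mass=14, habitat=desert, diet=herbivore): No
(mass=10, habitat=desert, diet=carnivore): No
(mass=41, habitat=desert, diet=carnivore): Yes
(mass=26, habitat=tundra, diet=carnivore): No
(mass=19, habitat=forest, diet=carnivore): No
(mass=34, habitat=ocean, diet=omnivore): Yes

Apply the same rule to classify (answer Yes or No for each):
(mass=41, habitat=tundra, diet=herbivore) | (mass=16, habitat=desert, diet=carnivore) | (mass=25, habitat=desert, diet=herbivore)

All 'Yes' examples share one property — mass ≥ 33 — and every 'No' example lacks it.
Yes: (mass=41, habitat=tundra, diet=herbivore), since mass = 41. No: (mass=16, habitat=desert, diet=carnivore), since mass = 16. No: (mass=25, habitat=desert, diet=herbivore), since mass = 25.

Yes, No, No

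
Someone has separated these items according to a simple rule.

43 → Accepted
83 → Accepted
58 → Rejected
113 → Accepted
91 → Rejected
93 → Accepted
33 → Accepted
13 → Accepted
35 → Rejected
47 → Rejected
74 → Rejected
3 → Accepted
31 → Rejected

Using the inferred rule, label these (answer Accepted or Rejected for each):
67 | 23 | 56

Rejected, Accepted, Rejected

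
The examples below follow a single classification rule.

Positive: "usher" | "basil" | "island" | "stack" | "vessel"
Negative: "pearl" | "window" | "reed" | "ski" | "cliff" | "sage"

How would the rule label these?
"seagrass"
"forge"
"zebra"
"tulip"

Positive, Negative, Negative, Negative

The common property of the 'Positive' items is: length ≥ 5 AND contains 's'. No 'Negative' item has it.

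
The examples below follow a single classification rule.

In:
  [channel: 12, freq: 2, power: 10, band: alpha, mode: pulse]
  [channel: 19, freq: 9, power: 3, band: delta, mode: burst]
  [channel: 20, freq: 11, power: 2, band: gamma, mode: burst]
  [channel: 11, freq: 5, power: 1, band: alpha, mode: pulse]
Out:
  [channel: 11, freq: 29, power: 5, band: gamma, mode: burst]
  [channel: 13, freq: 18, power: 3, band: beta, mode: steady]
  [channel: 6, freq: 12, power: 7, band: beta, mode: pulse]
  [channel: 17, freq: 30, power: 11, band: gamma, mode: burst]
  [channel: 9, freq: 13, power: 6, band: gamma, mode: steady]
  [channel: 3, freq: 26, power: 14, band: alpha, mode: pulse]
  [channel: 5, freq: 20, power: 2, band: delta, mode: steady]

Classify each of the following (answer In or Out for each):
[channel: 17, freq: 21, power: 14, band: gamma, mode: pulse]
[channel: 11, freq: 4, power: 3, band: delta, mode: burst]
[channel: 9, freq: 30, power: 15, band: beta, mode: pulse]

A rule that fits every label: freq ≤ 11 — true of each 'In' example, false of each 'Out' one.
[channel: 17, freq: 21, power: 14, band: gamma, mode: pulse]: Out (freq = 21). [channel: 11, freq: 4, power: 3, band: delta, mode: burst]: In (freq = 4). [channel: 9, freq: 30, power: 15, band: beta, mode: pulse]: Out (freq = 30).

Out, In, Out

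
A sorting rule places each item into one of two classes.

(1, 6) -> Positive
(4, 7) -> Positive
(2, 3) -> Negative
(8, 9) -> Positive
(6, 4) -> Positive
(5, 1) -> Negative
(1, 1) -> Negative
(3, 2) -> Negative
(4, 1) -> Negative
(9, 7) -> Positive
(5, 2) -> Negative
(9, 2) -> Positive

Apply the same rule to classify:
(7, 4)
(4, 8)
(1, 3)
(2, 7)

Positive, Positive, Negative, Positive

One predicate separates the groups cleanly: max ≥ 6.
(7, 4) → max 7 → Positive.
(4, 8) → max 8 → Positive.
(1, 3) → max 3 → Negative.
(2, 7) → max 7 → Positive.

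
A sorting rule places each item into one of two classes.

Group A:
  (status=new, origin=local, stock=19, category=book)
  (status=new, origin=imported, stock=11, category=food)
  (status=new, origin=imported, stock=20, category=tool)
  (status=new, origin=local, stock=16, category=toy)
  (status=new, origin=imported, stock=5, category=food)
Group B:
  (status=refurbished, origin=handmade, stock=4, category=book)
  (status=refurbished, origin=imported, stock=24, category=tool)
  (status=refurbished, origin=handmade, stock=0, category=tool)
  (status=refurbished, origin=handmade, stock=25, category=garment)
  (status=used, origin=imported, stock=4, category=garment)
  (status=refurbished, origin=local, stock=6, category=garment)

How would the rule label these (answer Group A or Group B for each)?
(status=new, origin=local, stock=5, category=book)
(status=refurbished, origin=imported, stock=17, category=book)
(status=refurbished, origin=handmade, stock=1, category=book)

Group A, Group B, Group B

Rule: status is new. This holds for each 'Group A' example and fails for each 'Group B' one.
(status=new, origin=local, stock=5, category=book) — status is new, hence Group A. (status=refurbished, origin=imported, stock=17, category=book) — status is refurbished, hence Group B. (status=refurbished, origin=handmade, stock=1, category=book) — status is refurbished, hence Group B.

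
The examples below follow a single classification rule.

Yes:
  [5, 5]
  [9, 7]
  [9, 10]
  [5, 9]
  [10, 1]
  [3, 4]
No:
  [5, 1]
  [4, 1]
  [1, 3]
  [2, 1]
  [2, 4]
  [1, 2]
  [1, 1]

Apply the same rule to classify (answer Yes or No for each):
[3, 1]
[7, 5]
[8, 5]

The pattern is that an item is 'Yes' exactly when: sum ≥ 7.
No: [3, 1], since 3+1 = 4. Yes: [7, 5], since 7+5 = 12. Yes: [8, 5], since 8+5 = 13.

No, Yes, Yes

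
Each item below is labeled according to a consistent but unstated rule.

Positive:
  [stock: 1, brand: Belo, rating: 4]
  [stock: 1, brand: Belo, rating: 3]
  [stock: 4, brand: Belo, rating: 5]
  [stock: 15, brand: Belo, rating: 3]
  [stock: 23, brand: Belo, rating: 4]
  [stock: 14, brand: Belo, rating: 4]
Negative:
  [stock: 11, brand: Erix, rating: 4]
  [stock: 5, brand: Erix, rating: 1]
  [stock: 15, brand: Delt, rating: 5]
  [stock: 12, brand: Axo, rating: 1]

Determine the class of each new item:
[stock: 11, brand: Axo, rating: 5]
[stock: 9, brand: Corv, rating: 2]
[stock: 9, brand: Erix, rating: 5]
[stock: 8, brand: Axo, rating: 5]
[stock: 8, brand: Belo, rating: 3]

A rule that fits every label: brand is Belo — true of each 'Positive' example, false of each 'Negative' one.

Negative, Negative, Negative, Negative, Positive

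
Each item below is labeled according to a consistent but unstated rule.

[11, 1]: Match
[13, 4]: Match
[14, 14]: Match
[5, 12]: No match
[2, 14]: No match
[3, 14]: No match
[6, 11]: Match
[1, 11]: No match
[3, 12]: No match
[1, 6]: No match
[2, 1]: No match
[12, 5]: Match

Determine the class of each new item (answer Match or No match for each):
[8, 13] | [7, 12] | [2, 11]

All 'Match' examples share one property — first ≥ 6 — and every 'No match' example lacks it.
[8, 13]: Match (first 8). [7, 12]: Match (first 7). [2, 11]: No match (first 2).

Match, Match, No match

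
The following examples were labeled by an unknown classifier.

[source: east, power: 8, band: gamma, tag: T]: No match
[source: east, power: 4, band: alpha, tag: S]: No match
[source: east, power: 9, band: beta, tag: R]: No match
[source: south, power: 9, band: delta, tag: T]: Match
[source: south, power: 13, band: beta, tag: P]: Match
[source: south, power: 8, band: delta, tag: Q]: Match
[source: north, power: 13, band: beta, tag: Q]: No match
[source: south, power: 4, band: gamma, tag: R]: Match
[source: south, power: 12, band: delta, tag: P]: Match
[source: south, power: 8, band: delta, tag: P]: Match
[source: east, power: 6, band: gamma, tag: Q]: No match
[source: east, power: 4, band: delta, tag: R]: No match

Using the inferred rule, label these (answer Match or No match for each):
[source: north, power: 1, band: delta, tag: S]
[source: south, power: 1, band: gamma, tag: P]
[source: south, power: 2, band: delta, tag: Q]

No match, Match, Match

'Match' ⟺ source is south.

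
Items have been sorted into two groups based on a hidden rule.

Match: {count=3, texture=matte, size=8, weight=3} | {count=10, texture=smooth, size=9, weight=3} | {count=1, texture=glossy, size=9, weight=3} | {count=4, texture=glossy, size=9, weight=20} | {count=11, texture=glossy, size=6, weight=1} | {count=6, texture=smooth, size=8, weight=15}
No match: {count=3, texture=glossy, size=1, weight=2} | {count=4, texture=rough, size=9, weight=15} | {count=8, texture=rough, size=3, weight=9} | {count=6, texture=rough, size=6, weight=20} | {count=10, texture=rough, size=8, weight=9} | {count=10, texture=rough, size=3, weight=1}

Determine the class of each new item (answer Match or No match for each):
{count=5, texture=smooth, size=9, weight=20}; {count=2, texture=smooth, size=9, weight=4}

The simplest hypothesis consistent with all the labels is: texture is not rough AND size ≥ 3.
{count=5, texture=smooth, size=9, weight=20}: texture is smooth, size = 9 — passes, so Match.
{count=2, texture=smooth, size=9, weight=4}: texture is smooth, size = 9 — passes, so Match.

Match, Match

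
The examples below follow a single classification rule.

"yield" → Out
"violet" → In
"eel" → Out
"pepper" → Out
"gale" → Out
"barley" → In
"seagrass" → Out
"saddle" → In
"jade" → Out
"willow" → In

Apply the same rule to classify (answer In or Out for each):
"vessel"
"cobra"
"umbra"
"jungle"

The rule appears to be: length 6 AND contains 'l'.
"vessel" → length 6, has 'l' → In. "cobra" → length 5, no 'l' → Out. "umbra" → length 5, no 'l' → Out. "jungle" → length 6, has 'l' → In.

In, Out, Out, In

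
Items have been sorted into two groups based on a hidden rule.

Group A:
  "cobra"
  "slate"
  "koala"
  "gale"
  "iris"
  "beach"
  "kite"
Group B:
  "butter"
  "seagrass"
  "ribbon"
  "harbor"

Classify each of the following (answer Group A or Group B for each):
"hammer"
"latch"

Rule: length ≤ 5. This holds for each 'Group A' example and fails for each 'Group B' one.
"hammer" → length 6 → Group B. "latch" → length 5 → Group A.

Group B, Group A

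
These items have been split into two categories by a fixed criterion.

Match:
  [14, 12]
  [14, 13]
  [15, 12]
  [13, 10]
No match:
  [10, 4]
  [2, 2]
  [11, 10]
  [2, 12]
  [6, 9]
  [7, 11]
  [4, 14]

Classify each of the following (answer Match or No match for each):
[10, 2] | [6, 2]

No match, No match

The common property of the 'Match' items is: sum ≥ 23. No 'No match' item has it.
No match: [10, 2], since 10+2 = 12. No match: [6, 2], since 6+2 = 8.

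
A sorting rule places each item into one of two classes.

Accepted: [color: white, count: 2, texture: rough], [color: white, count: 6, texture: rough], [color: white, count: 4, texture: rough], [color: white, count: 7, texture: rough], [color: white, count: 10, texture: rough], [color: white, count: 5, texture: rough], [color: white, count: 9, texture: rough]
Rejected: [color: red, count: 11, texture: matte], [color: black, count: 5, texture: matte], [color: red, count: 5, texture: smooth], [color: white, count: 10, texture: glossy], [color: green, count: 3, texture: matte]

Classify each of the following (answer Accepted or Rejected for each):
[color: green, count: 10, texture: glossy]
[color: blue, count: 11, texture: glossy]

All 'Accepted' examples share one property — texture is rough — and every 'Rejected' example lacks it.
[color: green, count: 10, texture: glossy] → texture is glossy → Rejected.
[color: blue, count: 11, texture: glossy] → texture is glossy → Rejected.

Rejected, Rejected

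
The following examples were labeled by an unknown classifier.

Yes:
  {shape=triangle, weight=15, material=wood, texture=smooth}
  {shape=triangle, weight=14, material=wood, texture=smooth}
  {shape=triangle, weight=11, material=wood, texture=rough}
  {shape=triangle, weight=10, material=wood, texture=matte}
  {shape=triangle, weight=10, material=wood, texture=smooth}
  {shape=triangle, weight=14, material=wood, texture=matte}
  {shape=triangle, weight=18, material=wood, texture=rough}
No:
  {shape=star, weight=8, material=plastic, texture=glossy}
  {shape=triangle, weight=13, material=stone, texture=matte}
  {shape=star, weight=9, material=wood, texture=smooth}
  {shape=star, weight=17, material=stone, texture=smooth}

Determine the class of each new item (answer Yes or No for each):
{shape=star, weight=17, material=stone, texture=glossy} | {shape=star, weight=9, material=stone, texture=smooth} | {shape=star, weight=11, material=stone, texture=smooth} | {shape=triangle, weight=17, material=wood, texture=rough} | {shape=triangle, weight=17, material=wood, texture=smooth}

No, No, No, Yes, Yes

'Yes' ⟺ shape is triangle AND material is wood.
{shape=star, weight=17, material=stone, texture=glossy} — shape is star, material is stone, hence No. {shape=star, weight=9, material=stone, texture=smooth} — shape is star, material is stone, hence No. {shape=star, weight=11, material=stone, texture=smooth} — shape is star, material is stone, hence No. {shape=triangle, weight=17, material=wood, texture=rough} — shape is triangle, material is wood, hence Yes. {shape=triangle, weight=17, material=wood, texture=smooth} — shape is triangle, material is wood, hence Yes.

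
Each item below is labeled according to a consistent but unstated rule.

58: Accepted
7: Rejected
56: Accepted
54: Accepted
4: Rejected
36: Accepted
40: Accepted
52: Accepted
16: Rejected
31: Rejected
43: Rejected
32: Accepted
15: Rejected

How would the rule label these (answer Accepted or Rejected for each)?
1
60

All 'Accepted' examples share one property — even AND at least 31 — and every 'Rejected' example lacks it.
1: 1 is odd, 1 < 31, does not fit → Rejected.
60: 60 is even, 60 ≥ 31, qualifies → Accepted.

Rejected, Accepted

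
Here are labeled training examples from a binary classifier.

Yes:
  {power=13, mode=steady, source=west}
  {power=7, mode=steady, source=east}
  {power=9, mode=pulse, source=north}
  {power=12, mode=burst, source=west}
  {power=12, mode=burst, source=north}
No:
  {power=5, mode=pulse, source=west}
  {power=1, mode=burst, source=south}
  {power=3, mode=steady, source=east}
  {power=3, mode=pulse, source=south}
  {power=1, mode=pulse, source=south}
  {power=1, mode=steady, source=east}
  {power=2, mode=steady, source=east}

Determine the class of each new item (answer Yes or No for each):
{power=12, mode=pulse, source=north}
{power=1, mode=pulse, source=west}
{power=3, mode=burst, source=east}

The rule appears to be: power ≥ 7.
{power=12, mode=pulse, source=north}: power = 12 — qualifies, so Yes. {power=1, mode=pulse, source=west}: power = 1 — fails the rule, so No. {power=3, mode=burst, source=east}: power = 3 — fails the rule, so No.

Yes, No, No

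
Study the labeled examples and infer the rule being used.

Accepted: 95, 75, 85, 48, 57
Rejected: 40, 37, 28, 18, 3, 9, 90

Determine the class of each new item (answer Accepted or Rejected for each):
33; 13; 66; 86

Rejected, Rejected, Accepted, Accepted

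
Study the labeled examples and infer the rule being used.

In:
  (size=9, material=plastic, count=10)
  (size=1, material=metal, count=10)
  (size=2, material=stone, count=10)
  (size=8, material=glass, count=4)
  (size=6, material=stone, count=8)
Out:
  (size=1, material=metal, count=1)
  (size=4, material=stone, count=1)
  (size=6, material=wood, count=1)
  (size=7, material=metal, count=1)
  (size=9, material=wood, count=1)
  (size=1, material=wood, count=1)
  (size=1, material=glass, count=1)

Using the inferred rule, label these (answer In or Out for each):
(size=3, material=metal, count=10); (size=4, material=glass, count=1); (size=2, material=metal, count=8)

In, Out, In

Every 'In' example satisfies: count ≥ 4. None of the 'Out' examples do.
In: (size=3, material=metal, count=10), since count = 10.
Out: (size=4, material=glass, count=1), since count = 1.
In: (size=2, material=metal, count=8), since count = 8.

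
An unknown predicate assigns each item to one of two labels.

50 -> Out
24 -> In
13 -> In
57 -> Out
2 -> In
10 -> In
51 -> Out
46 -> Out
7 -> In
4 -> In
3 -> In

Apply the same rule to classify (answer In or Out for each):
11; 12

A rule that fits every label: at most 24 — true of each 'In' example, false of each 'Out' one.
11: 11 ≤ 24 — fits, so In.
12: 12 ≤ 24 — fits, so In.

In, In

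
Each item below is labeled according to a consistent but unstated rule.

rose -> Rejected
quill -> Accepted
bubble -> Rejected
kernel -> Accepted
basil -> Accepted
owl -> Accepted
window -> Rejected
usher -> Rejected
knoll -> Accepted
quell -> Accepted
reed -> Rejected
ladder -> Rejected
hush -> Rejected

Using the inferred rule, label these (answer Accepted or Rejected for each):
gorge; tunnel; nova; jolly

The rule appears to be: ends with 'l'.

Rejected, Accepted, Rejected, Rejected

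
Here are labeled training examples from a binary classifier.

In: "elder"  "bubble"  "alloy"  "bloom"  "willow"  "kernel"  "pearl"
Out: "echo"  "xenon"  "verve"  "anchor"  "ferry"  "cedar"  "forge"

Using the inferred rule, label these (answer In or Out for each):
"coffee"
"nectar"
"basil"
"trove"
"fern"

Out, Out, In, Out, Out

Comparing the two groups points to one rule — contains 'l'.
"coffee" → no 'l' → Out.
"nectar" → no 'l' → Out.
"basil" → has 'l' → In.
"trove" → no 'l' → Out.
"fern" → no 'l' → Out.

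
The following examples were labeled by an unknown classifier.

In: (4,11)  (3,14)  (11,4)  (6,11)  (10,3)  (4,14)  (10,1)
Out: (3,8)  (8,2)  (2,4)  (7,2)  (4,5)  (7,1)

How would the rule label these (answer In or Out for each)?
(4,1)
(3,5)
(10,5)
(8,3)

Out, Out, In, Out

'In' ⟺ max ≥ 10.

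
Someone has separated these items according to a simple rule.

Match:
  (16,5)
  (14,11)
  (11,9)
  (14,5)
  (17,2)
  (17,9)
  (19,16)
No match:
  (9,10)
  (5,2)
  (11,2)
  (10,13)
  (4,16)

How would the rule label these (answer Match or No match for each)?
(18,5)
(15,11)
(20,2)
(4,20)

Match, Match, Match, No match

All 'Match' examples share one property — first > second AND sum ≥ 19 — and every 'No match' example lacks it.
(18,5): 18 > 5, 18+5 = 23, checks out → Match. (15,11): 15 > 11, 15+11 = 26, checks out → Match. (20,2): 20 > 2, 20+2 = 22, checks out → Match. (4,20): 4 < 20, 4+20 = 24, doesn't match → No match.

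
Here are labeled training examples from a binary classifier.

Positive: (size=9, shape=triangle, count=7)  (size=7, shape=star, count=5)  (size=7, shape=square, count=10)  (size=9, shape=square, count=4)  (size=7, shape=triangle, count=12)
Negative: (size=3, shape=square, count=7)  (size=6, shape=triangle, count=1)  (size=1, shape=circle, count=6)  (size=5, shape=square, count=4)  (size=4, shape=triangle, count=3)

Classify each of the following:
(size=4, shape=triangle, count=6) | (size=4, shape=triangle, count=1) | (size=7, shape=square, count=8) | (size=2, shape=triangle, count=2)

Negative, Negative, Positive, Negative

Rule: size ≥ 7. This holds for each 'Positive' example and fails for each 'Negative' one.
(size=4, shape=triangle, count=6) — size = 4, hence Negative. (size=4, shape=triangle, count=1) — size = 4, hence Negative. (size=7, shape=square, count=8) — size = 7, hence Positive. (size=2, shape=triangle, count=2) — size = 2, hence Negative.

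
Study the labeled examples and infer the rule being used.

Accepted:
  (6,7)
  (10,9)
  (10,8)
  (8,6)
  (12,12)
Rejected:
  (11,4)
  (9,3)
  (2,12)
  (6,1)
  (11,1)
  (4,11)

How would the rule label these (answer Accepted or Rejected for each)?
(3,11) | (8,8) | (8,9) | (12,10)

The rule appears to be: min ≥ 6.
(3,11): min 3 — doesn't qualify, so Rejected.
(8,8): min 8 — meets the rule, so Accepted.
(8,9): min 8 — meets the rule, so Accepted.
(12,10): min 10 — meets the rule, so Accepted.

Rejected, Accepted, Accepted, Accepted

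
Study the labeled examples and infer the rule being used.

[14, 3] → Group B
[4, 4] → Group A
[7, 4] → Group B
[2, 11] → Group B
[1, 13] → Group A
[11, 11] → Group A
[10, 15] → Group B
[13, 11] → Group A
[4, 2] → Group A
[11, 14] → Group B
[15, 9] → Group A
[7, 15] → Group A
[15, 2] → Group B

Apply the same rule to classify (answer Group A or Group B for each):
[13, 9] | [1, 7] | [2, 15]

Group A, Group A, Group B

The rule appears to be: sum is even.
[13, 9]: 13+9 = 22, qualifies → Group A.
[1, 7]: 1+7 = 8, qualifies → Group A.
[2, 15]: 2+15 = 17, does not satisfy this → Group B.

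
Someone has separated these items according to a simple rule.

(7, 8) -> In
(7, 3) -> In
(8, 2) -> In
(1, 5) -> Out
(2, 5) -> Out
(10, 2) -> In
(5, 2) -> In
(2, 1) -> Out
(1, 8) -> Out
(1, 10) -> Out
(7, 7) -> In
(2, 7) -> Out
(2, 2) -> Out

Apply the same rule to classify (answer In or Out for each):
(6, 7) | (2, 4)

In, Out

The simplest hypothesis consistent with all the labels is: first ≥ 3.
(6, 7): first 6, qualifies → In.
(2, 4): first 2, lacks this property → Out.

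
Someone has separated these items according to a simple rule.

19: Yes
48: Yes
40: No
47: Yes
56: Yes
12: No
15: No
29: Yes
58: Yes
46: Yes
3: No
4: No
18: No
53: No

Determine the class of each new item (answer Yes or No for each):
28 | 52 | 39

Yes, No, Yes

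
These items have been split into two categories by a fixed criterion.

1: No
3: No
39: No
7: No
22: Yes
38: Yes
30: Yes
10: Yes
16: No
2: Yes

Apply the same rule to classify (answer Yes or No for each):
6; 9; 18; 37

Rule: ≡ 2 (mod 4). This holds for each 'Yes' example and fails for each 'No' one.
6: Yes (6 mod 4 = 2).
9: No (9 mod 4 = 1).
18: Yes (18 mod 4 = 2).
37: No (37 mod 4 = 1).

Yes, No, Yes, No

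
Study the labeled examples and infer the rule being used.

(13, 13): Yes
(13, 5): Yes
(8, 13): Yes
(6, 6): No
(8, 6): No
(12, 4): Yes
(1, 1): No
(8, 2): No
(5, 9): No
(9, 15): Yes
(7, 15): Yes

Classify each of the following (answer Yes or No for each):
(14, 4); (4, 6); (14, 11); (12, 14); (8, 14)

The pattern is that an item is 'Yes' exactly when: sum ≥ 16.

Yes, No, Yes, Yes, Yes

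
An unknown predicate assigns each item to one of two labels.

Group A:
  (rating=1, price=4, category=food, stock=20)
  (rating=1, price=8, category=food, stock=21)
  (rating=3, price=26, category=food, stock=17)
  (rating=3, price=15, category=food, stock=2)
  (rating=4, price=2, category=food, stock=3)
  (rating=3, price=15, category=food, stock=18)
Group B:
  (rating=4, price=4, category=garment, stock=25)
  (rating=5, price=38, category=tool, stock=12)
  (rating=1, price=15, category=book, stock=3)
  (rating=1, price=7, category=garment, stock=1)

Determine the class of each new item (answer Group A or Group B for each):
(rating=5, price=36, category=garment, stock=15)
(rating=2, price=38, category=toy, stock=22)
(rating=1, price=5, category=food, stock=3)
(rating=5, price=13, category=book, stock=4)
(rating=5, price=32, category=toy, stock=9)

Group B, Group B, Group A, Group B, Group B

The distinguishing property — category is food — holds for all the 'Group A' cases and none of the 'Group B' cases.
Group B: (rating=5, price=36, category=garment, stock=15), since category is garment.
Group B: (rating=2, price=38, category=toy, stock=22), since category is toy.
Group A: (rating=1, price=5, category=food, stock=3), since category is food.
Group B: (rating=5, price=13, category=book, stock=4), since category is book.
Group B: (rating=5, price=32, category=toy, stock=9), since category is toy.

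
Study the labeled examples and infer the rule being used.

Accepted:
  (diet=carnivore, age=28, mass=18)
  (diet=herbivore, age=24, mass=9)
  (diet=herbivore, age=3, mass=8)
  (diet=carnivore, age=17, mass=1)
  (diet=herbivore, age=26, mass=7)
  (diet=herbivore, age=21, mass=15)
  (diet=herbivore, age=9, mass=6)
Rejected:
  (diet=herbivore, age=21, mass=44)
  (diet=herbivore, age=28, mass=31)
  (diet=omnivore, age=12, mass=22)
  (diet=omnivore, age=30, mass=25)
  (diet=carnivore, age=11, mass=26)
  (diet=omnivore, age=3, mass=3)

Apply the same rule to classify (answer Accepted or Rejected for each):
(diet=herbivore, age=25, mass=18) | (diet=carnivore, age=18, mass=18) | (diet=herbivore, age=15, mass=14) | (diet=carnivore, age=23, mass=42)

Accepted, Accepted, Accepted, Rejected

Rule: mass ≠ 3 AND mass ≤ 18. This holds for each 'Accepted' example and fails for each 'Rejected' one.
Accepted: (diet=herbivore, age=25, mass=18), since mass = 18. Accepted: (diet=carnivore, age=18, mass=18), since mass = 18. Accepted: (diet=herbivore, age=15, mass=14), since mass = 14. Rejected: (diet=carnivore, age=23, mass=42), since mass = 42.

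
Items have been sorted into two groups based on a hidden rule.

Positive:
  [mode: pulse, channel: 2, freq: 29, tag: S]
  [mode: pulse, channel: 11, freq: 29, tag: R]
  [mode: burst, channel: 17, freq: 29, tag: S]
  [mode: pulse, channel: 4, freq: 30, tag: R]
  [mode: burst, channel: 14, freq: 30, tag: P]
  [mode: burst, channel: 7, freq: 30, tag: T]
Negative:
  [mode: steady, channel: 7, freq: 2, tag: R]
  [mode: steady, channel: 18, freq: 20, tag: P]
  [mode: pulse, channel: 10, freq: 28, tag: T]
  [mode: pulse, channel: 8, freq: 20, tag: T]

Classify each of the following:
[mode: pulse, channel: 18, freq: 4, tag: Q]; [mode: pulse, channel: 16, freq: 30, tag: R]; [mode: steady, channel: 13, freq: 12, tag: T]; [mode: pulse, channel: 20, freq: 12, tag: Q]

Rule: freq ≥ 29. This holds for each 'Positive' example and fails for each 'Negative' one.
[mode: pulse, channel: 18, freq: 4, tag: Q] → freq = 4 → Negative. [mode: pulse, channel: 16, freq: 30, tag: R] → freq = 30 → Positive. [mode: steady, channel: 13, freq: 12, tag: T] → freq = 12 → Negative. [mode: pulse, channel: 20, freq: 12, tag: Q] → freq = 12 → Negative.

Negative, Positive, Negative, Negative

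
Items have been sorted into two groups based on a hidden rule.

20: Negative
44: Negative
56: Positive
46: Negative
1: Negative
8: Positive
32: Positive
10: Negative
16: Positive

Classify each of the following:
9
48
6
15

Negative, Positive, Negative, Negative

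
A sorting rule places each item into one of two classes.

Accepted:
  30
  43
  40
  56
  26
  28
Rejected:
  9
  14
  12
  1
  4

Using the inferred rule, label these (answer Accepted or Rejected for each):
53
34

Accepted, Accepted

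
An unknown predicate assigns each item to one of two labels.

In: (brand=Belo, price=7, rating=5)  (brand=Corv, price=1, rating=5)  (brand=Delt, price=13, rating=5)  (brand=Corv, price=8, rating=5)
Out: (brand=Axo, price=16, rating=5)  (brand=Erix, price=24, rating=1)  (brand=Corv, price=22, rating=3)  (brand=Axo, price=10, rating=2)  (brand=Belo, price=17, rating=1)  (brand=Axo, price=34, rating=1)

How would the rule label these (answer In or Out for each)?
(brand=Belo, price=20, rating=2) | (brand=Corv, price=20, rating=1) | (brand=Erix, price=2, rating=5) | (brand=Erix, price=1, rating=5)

The simplest hypothesis consistent with all the labels is: price ≤ 13 AND rating = 5.
(brand=Belo, price=20, rating=2) → price = 20, rating = 2 → Out. (brand=Corv, price=20, rating=1) → price = 20, rating = 1 → Out. (brand=Erix, price=2, rating=5) → price = 2, rating = 5 → In. (brand=Erix, price=1, rating=5) → price = 1, rating = 5 → In.

Out, Out, In, In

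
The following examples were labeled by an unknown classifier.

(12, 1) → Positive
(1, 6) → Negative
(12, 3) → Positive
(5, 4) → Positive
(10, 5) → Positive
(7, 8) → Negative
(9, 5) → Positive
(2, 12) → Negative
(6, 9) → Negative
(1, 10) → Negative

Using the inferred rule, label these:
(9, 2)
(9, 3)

The common property of the 'Positive' items is: first > second. No 'Negative' item has it.
(9, 2): 9 > 2 — meets the rule, so Positive. (9, 3): 9 > 3 — meets the rule, so Positive.

Positive, Positive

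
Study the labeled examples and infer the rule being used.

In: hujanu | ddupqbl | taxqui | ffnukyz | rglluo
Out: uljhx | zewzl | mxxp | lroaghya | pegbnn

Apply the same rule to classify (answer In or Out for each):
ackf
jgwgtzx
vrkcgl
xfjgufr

The common property of the 'In' items is: length ≥ 6 AND contains 'u'. No 'Out' item has it.
ackf: length 4, no 'u' — doesn't qualify, so Out. jgwgtzx: length 7, no 'u' — doesn't qualify, so Out. vrkcgl: length 6, no 'u' — doesn't qualify, so Out. xfjgufr: length 7, has 'u' — has this property, so In.

Out, Out, Out, In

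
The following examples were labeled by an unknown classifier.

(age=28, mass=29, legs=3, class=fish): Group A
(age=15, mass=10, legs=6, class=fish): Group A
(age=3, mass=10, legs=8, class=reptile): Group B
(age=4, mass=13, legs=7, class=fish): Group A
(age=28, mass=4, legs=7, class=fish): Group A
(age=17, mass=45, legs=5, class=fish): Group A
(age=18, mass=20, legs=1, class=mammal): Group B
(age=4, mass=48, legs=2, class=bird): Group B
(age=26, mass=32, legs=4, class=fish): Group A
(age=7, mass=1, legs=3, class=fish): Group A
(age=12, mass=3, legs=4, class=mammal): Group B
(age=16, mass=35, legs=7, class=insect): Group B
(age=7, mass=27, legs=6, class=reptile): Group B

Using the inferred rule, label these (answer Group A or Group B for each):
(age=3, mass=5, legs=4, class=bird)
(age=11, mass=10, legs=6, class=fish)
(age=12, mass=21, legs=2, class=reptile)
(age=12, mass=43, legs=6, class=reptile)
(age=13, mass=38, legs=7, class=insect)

Rule: class is fish. This holds for each 'Group A' example and fails for each 'Group B' one.

Group B, Group A, Group B, Group B, Group B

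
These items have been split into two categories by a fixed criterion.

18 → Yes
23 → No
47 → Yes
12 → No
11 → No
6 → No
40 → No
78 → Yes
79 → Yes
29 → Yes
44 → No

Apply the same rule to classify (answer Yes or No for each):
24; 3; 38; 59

No, No, Yes, Yes

Every 'Yes' example satisfies: digit sum ≥ 9. None of the 'No' examples do.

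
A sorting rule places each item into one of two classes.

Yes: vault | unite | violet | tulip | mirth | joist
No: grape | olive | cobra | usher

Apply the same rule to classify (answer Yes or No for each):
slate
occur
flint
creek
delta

Yes, No, Yes, No, Yes

The pattern is that an item is 'Yes' exactly when: contains 't'.
slate: has 't' — fits, so Yes. occur: no 't' — does not pass, so No. flint: has 't' — fits, so Yes. creek: no 't' — does not pass, so No. delta: has 't' — fits, so Yes.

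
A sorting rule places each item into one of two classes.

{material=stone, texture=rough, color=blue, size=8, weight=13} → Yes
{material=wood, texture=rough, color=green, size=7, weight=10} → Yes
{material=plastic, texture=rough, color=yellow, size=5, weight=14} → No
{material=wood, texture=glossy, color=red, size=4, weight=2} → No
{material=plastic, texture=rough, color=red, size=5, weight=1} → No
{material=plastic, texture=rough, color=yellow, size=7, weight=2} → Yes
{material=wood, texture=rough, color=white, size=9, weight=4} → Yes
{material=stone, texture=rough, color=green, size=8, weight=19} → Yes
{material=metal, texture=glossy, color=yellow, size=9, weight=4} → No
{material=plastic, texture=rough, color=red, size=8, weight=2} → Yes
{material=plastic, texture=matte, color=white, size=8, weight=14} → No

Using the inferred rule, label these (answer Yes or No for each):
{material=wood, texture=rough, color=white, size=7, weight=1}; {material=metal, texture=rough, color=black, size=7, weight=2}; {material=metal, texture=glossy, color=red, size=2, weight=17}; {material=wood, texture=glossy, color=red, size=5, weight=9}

Yes, Yes, No, No

Every 'Yes' example satisfies: texture is rough AND size ≥ 7. None of the 'No' examples do.
{material=wood, texture=rough, color=white, size=7, weight=1}: texture is rough, size = 7, satisfies this → Yes. {material=metal, texture=rough, color=black, size=7, weight=2}: texture is rough, size = 7, satisfies this → Yes. {material=metal, texture=glossy, color=red, size=2, weight=17}: texture is glossy, size = 2, fails this test → No. {material=wood, texture=glossy, color=red, size=5, weight=9}: texture is glossy, size = 5, fails this test → No.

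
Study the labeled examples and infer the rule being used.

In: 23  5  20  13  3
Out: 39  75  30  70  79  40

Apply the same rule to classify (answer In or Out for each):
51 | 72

Out, Out

Rule: at most 23. This holds for each 'In' example and fails for each 'Out' one.
51: 51 > 23 — does not pass, so Out. 72: 72 > 23 — does not pass, so Out.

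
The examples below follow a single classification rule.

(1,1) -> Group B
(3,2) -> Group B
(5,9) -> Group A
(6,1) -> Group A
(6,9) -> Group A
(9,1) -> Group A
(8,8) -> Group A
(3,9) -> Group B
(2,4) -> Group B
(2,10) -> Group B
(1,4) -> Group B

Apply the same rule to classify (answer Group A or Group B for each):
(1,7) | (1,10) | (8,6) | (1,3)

Group B, Group B, Group A, Group B

The pattern is that an item is 'Group A' exactly when: first ≥ 4.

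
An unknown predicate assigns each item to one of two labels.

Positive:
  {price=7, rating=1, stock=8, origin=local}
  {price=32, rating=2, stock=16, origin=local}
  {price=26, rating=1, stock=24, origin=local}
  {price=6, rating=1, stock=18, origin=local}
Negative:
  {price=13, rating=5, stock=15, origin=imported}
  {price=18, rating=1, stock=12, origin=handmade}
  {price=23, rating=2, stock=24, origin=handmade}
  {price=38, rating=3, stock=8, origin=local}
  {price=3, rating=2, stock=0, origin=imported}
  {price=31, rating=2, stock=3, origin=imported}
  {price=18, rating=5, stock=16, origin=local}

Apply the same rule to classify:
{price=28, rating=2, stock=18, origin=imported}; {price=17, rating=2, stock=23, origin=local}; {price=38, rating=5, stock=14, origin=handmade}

Negative, Positive, Negative

One predicate separates the groups cleanly: origin is local AND rating ≤ 2.
Negative: {price=28, rating=2, stock=18, origin=imported}, since origin is imported, rating = 2. Positive: {price=17, rating=2, stock=23, origin=local}, since origin is local, rating = 2. Negative: {price=38, rating=5, stock=14, origin=handmade}, since origin is handmade, rating = 5.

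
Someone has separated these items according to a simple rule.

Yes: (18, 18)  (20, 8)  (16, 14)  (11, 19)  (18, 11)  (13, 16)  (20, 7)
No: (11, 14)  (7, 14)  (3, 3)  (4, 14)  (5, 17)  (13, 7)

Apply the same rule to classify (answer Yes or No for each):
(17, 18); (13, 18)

The common property of the 'Yes' items is: sum ≥ 27. No 'No' item has it.
(17, 18): Yes (17+18 = 35).
(13, 18): Yes (13+18 = 31).

Yes, Yes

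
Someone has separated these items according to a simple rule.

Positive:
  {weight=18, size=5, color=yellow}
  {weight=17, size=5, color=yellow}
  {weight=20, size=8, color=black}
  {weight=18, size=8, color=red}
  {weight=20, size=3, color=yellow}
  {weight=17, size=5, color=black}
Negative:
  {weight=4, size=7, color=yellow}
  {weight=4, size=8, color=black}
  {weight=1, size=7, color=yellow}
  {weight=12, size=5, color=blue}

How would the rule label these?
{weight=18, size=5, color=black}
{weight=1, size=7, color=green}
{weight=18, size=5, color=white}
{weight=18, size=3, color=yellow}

Positive, Negative, Positive, Positive

All 'Positive' examples share one property — weight ≥ 17 — and every 'Negative' example lacks it.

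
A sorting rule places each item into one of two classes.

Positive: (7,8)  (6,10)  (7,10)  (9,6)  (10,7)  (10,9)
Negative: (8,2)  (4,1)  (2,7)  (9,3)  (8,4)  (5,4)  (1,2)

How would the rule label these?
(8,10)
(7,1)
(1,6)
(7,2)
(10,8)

The pattern is that an item is 'Positive' exactly when: sum ≥ 15.
(8,10): Positive (8+10 = 18).
(7,1): Negative (7+1 = 8).
(1,6): Negative (1+6 = 7).
(7,2): Negative (7+2 = 9).
(10,8): Positive (10+8 = 18).

Positive, Negative, Negative, Negative, Positive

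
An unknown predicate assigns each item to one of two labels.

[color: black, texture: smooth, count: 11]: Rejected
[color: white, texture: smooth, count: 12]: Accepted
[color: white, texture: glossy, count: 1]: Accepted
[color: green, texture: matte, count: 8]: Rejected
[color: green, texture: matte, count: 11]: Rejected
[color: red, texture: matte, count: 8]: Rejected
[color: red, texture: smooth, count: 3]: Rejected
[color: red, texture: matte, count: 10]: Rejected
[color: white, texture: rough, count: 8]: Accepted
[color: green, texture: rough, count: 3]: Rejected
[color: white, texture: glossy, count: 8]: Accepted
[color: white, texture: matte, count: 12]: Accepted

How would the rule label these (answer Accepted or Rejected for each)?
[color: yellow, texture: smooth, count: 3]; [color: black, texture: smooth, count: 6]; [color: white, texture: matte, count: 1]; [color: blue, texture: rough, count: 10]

The simplest hypothesis consistent with all the labels is: color is white.

Rejected, Rejected, Accepted, Rejected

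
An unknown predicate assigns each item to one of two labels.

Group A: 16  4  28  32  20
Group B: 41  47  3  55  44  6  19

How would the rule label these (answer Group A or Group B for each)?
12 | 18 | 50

Rule: multiple of 4 AND at most 32. This holds for each 'Group A' example and fails for each 'Group B' one.

Group A, Group B, Group B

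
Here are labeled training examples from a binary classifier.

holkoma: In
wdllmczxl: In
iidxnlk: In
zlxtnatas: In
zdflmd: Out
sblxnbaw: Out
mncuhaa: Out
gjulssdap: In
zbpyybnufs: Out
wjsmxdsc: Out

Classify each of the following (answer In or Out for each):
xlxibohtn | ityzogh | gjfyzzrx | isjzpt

Every 'In' example satisfies: odd length AND contains 'l'. None of the 'Out' examples do.
xlxibohtn — length 9, has 'l', hence In.
ityzogh — length 7, no 'l', hence Out.
gjfyzzrx — length 8, no 'l', hence Out.
isjzpt — length 6, no 'l', hence Out.

In, Out, Out, Out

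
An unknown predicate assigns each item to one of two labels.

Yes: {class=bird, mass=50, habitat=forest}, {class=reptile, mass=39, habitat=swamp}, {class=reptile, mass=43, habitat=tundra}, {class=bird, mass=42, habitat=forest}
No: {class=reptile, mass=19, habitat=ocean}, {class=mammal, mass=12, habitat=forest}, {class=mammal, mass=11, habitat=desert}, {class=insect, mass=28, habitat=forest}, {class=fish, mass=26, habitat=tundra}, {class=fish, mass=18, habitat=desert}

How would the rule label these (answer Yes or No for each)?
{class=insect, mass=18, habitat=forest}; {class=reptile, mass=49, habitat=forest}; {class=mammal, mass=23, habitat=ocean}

The classifier is using: mass ≥ 39.
No: {class=insect, mass=18, habitat=forest}, since mass = 18. Yes: {class=reptile, mass=49, habitat=forest}, since mass = 49. No: {class=mammal, mass=23, habitat=ocean}, since mass = 23.

No, Yes, No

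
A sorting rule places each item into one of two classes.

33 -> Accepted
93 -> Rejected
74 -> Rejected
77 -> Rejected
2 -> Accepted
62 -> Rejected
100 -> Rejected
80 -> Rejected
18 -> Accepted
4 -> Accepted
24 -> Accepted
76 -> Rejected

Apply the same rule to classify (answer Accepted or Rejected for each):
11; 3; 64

The rule appears to be: at most 33.
11 — 11 ≤ 33, hence Accepted. 3 — 3 ≤ 33, hence Accepted. 64 — 64 > 33, hence Rejected.

Accepted, Accepted, Rejected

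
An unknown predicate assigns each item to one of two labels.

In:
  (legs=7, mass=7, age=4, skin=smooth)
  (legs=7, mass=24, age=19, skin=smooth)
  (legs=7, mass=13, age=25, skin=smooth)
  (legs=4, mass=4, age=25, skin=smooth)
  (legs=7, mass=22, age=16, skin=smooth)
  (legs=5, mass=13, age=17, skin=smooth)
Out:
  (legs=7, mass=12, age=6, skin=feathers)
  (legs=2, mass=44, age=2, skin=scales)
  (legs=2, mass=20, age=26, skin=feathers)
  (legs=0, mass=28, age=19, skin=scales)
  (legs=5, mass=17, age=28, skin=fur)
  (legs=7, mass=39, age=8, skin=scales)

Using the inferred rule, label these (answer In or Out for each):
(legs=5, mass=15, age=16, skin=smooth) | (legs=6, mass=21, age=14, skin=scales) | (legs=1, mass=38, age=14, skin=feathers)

The simplest hypothesis consistent with all the labels is: skin is smooth.
(legs=5, mass=15, age=16, skin=smooth): In (skin is smooth). (legs=6, mass=21, age=14, skin=scales): Out (skin is scales). (legs=1, mass=38, age=14, skin=feathers): Out (skin is feathers).

In, Out, Out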